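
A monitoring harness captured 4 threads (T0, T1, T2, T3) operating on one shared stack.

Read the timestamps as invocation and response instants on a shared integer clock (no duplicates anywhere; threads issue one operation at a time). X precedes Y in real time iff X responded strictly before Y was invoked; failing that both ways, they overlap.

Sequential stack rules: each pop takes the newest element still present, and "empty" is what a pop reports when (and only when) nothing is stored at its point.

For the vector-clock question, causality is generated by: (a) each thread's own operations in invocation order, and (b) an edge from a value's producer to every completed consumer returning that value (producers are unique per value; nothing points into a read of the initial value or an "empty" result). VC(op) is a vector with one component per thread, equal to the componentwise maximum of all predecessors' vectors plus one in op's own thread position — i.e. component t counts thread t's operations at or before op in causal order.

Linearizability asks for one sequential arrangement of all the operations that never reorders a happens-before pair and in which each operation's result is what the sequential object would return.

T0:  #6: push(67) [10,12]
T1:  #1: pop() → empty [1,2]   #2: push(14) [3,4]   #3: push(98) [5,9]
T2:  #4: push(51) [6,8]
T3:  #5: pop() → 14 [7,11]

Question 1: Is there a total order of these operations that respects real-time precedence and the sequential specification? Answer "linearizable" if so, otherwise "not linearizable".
linearizable

one valid linearization: #1, #2, #5, #3, #4, #6
step 1: #1 pop() → empty — stack <>
step 2: #2 push(14) — stack <14>
step 3: #5 pop() → 14 — stack <>
step 4: #3 push(98) — stack <98>
step 5: #4 push(51) — stack <98,51>
step 6: #6 push(67) — stack <98,51,67>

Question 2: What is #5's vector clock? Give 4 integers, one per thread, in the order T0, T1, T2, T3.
Answer: (0, 2, 0, 1)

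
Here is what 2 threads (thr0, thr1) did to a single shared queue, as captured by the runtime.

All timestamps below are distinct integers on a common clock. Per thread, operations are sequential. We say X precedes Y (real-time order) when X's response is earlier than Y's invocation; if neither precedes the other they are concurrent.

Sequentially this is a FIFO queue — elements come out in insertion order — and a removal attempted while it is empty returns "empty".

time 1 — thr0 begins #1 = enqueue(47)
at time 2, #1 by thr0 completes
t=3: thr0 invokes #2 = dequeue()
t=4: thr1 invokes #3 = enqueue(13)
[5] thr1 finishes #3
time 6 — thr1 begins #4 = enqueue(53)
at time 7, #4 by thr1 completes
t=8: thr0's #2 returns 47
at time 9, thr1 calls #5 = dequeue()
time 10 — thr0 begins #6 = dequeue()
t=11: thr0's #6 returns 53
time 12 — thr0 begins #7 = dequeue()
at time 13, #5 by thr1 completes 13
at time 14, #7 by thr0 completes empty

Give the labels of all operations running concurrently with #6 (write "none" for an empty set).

#5

#6 spans [10,11]; an op avoiding the whole window 10..11 is ordered, any other is concurrent
#1 [1,2]: before
#2 [3,8]: before
#3 [4,5]: before
#4 [6,7]: before
#5 [9,13]: concurrent
#7 [12,14]: after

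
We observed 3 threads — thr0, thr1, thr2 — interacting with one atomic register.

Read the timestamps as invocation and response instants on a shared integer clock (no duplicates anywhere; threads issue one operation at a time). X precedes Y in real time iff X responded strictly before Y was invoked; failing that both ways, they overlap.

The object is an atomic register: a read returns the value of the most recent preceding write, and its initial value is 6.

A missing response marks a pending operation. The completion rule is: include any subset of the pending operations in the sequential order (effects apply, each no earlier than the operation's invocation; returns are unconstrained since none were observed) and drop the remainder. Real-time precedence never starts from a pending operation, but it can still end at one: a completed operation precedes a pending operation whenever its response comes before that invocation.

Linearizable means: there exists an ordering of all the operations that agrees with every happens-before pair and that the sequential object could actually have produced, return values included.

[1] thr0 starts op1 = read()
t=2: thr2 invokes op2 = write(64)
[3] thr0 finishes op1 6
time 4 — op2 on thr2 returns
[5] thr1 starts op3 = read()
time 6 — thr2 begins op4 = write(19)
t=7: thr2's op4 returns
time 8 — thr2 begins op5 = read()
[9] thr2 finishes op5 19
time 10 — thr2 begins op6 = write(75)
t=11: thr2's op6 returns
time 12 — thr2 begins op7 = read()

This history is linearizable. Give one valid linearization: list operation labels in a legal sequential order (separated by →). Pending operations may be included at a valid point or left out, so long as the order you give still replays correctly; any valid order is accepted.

op1 → op2 → op3 → op4 → op5 → op6

after step 1 (op1 read() → 6): value 6
after step 2 (op2 write(64)): value 64
after step 3 (op3 read() (pending, included)): value 64
after step 4 (op4 write(19)): value 19
after step 5 (op5 read() → 19): value 19
after step 6 (op6 write(75)): value 75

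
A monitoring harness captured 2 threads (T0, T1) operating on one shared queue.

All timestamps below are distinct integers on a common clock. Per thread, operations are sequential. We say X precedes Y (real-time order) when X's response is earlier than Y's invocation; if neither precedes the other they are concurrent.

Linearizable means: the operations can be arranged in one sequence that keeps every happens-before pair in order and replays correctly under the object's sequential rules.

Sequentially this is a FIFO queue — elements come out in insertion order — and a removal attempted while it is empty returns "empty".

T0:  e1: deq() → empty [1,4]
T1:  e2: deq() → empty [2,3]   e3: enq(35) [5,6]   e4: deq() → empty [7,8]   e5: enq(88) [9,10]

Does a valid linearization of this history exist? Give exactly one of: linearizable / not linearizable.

cut after 7 events: linearizable; cut after 8 events (e4 responds, time 8): not linearizable
the 4 completed operations admit 2 real-time orders; each fails the queue replay
e.g. e1, e2, e3, e4: illegal at step 4, since e4 deq() → empty cannot apply there
e.g. e2, e1, e3, e4: illegal at step 4, since e4 deq() → empty cannot apply there

not linearizable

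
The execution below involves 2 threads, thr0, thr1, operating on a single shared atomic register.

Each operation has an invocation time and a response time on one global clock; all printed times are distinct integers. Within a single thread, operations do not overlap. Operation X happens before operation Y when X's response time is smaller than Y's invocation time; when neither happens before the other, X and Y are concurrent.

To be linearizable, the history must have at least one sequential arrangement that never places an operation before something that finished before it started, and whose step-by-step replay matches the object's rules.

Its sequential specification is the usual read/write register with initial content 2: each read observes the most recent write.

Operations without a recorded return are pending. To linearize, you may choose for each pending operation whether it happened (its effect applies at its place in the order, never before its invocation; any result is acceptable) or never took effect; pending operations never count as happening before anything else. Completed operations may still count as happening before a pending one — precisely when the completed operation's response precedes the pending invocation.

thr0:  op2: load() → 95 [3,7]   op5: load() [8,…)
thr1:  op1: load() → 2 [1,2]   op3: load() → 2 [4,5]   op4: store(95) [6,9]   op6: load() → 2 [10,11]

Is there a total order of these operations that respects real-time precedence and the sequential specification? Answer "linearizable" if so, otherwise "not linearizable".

not linearizable

already the first 11 events (up to op6's response at time 11) admit no linearization; the first 10 still do
5 completed operations, 3 real-time-consistent orders — every atomic register replay fails
completion choices over the 1 pending operation (op5) were checked; none helps
one such order, op1, op2, op3, op4, op6 (pending dropped), breaks at step 2 where op2 load() → 95 is illegal
one such order, op1, op3, op2, op4, op6 (pending dropped), breaks at step 3 where op2 load() → 95 is illegal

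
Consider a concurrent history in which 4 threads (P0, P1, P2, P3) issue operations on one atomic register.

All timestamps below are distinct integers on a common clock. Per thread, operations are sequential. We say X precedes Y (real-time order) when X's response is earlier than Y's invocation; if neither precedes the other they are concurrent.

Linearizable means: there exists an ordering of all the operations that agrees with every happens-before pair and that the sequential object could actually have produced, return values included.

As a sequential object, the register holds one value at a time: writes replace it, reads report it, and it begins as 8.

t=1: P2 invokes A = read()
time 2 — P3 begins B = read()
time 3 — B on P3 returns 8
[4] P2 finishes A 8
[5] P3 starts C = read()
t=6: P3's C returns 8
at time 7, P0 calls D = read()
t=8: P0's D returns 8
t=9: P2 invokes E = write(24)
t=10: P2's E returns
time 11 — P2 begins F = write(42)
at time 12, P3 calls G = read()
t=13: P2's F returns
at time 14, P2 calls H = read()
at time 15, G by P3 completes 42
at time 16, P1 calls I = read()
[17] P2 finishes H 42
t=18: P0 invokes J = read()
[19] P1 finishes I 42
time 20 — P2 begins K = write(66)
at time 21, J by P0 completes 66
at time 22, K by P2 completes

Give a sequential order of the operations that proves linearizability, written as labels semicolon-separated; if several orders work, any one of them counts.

A; B; C; D; E; F; G; H; I; K; J

step 1: A read() → 8 — value 8
step 2: B read() → 8 — value 8
step 3: C read() → 8 — value 8
step 4: D read() → 8 — value 8
step 5: E write(24) — value 24
step 6: F write(42) — value 42
step 7: G read() → 42 — value 42
step 8: H read() → 42 — value 42
step 9: I read() → 42 — value 42
step 10: K write(66) — value 66
step 11: J read() → 66 — value 66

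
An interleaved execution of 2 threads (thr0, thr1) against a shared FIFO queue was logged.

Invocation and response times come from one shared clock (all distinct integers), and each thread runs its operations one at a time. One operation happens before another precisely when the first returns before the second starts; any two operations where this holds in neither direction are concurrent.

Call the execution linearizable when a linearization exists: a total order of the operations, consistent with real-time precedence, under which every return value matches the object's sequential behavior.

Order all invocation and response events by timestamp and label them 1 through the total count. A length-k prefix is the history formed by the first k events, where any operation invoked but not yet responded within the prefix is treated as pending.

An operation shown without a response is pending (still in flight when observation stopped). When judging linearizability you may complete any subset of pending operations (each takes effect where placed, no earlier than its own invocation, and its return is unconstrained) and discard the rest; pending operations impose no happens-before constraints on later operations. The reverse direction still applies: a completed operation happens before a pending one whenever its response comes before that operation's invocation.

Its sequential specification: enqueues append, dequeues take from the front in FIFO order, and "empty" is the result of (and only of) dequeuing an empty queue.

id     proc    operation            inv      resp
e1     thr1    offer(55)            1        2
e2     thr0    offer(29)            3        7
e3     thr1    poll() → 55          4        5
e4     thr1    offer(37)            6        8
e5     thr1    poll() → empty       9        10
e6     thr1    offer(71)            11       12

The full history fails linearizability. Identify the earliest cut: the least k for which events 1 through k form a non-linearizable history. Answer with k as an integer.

events 1..9 are linearizable, e.g. via e1, e2, e3, e4:
after step 1 (e1 offer(55)): queue <55>
after step 2 (e2 offer(29)): queue <55,29>
after step 3 (e3 poll() → 55): queue <29>
after step 4 (e4 offer(37)): queue <29,37>
event 10 — e5's response, time 10 — after it, nothing linearizes
one such order, e1, e2, e3, e4, e5, breaks at step 5 where e5 poll() → empty is illegal
one such order, e1, e3, e2, e4, e5, breaks at step 5 where e5 poll() → empty is illegal

10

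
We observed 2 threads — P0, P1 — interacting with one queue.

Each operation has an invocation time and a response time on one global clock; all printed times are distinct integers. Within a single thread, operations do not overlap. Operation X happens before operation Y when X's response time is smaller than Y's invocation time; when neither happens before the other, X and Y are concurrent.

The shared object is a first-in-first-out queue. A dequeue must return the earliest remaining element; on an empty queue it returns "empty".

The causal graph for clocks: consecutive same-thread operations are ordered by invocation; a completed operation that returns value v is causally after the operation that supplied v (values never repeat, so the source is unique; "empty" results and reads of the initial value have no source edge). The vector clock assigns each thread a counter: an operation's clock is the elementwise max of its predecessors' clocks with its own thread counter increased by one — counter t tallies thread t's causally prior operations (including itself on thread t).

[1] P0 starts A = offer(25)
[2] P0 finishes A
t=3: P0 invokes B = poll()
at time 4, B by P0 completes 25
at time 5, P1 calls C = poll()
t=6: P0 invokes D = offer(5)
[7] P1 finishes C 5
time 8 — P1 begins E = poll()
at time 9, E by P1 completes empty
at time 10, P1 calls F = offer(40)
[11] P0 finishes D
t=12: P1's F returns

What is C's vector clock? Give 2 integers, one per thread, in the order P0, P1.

invoked at 1, A has no predecessors; its own P0 bump gives (1, 0)
B (invocation 3): componentwise max over VC(A)=(1, 0), +1 at P0, giving (2, 0)
D (invocation 6): componentwise max over VC(B)=(2, 0), +1 at P0, giving (3, 0)
C (invocation 5): componentwise max over VC(D)=(3, 0), +1 at P1, giving (3, 1)
E (invocation 8): componentwise max over VC(C)=(3, 1), +1 at P1, giving (3, 2)
F (invocation 10): componentwise max over VC(E)=(3, 2), +1 at P1, giving (3, 3)
target: VC(C) = (3, 1)

(3, 1)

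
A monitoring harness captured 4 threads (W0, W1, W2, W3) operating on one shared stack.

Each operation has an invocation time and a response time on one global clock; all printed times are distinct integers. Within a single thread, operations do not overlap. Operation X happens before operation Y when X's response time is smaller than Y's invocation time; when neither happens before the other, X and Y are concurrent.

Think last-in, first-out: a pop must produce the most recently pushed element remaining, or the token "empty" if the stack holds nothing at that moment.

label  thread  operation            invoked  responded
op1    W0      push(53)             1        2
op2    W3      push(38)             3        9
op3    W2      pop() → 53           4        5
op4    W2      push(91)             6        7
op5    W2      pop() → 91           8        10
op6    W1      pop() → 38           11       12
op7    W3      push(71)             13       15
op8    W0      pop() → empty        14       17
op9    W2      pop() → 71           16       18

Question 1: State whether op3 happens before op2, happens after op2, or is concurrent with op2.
op3 spans [4,5], op2 spans [3,9]
the intervals overlap in both directions

concurrent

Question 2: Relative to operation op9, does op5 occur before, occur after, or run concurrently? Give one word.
op5 spans [8,10], op9 spans [16,18]
resp(op5)=10 < inv(op9)=16

before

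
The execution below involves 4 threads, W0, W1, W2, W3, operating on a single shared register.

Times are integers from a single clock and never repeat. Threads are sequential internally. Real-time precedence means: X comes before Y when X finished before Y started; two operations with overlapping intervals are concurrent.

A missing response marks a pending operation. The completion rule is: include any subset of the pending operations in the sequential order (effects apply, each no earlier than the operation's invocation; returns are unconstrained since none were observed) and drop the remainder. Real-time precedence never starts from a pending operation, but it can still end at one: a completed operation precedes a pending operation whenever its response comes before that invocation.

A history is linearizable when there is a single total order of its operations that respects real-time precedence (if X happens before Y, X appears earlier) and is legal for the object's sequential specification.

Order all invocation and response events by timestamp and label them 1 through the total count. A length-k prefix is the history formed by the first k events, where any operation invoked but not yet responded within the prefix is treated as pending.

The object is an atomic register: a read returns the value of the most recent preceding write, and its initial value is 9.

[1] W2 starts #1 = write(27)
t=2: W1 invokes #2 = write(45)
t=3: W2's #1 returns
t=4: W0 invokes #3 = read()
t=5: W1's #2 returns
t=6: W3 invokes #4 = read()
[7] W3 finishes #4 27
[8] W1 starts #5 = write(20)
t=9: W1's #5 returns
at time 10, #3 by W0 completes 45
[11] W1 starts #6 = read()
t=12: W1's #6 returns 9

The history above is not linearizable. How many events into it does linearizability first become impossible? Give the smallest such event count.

10

a valid linearization of events 1..9 exists, for instance #2, #1, #3, #4, #5:
step 1: #2 write(45) — value 45
step 2: #1 write(27) — value 27
step 3: #3 read() (pending, included) — value 27
step 4: #4 read() → 27 — value 27
step 5: #5 write(20) — value 20
event 10 — #3's response, time 10 — after it, nothing linearizes
for example #1, #2, #3, #4, #5 fails at step 4: #4 read() → 27 is not legal there
for example #1, #2, #4, #3, #5 fails at step 3: #4 read() → 27 is not legal there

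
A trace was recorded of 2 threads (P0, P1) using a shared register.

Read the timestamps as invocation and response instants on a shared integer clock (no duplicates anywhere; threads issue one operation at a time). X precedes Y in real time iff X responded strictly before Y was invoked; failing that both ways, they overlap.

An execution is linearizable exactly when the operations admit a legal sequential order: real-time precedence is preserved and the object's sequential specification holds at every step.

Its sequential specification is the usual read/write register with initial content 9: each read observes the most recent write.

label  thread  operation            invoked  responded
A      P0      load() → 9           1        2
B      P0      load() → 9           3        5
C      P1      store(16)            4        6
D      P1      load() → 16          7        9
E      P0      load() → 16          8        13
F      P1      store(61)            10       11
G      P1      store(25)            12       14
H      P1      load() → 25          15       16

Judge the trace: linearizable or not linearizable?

linearizable

a witness: A, B, C, D, E, F, G, H
step 1: A load() → 9 — value 9
step 2: B load() → 9 — value 9
step 3: C store(16) — value 16
step 4: D load() → 16 — value 16
step 5: E load() → 16 — value 16
step 6: F store(61) — value 61
step 7: G store(25) — value 25
step 8: H load() → 25 — value 25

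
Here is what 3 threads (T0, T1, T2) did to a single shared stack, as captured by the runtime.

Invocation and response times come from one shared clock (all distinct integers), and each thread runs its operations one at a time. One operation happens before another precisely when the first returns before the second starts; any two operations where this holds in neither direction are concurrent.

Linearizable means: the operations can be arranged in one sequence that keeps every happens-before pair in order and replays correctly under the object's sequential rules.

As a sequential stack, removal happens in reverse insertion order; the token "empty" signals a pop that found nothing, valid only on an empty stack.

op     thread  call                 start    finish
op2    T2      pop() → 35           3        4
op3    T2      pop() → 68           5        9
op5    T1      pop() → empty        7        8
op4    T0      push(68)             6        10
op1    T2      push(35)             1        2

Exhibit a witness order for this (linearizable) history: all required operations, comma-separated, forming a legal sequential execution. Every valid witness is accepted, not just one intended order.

after step 1 (op1 push(35)): stack <35>
after step 2 (op2 pop() → 35): stack <>
after step 3 (op4 push(68)): stack <68>
after step 4 (op3 pop() → 68): stack <>
after step 5 (op5 pop() → empty): stack <>

op1, op2, op4, op3, op5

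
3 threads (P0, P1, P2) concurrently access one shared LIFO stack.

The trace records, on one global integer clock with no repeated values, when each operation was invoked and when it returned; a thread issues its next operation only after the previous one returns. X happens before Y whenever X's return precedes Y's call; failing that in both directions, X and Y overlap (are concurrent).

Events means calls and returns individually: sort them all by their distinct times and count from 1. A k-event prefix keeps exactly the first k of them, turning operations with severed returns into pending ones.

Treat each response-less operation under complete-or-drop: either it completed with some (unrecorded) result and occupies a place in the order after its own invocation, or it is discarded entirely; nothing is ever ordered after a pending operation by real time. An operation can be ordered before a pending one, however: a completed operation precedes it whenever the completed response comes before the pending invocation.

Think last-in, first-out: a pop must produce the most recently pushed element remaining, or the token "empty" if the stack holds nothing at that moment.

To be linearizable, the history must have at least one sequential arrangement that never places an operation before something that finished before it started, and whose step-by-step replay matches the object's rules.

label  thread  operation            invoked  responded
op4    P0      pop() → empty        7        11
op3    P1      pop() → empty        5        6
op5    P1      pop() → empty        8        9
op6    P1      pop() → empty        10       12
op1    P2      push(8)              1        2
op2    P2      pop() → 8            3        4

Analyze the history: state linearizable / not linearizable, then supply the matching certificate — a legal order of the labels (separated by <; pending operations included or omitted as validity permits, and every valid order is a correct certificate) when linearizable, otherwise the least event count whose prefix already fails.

step 1: op1 push(8) — stack <8>
step 2: op2 pop() → 8 — stack <>
step 3: op3 pop() → empty — stack <>
step 4: op4 pop() → empty — stack <>
step 5: op5 pop() → empty — stack <>
step 6: op6 pop() → empty — stack <>

linearizable — witness: op1 < op2 < op3 < op4 < op5 < op6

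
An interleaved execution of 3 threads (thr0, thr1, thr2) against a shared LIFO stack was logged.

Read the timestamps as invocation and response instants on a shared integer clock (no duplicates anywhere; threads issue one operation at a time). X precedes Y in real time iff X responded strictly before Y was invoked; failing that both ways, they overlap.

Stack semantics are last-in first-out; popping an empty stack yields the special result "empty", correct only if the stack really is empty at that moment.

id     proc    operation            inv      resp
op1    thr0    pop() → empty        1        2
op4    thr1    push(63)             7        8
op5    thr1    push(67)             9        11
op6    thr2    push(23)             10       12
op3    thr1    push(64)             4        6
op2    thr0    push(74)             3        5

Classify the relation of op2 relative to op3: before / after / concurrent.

op2 spans [3,5], op3 spans [4,6]
the intervals overlap in both directions

concurrent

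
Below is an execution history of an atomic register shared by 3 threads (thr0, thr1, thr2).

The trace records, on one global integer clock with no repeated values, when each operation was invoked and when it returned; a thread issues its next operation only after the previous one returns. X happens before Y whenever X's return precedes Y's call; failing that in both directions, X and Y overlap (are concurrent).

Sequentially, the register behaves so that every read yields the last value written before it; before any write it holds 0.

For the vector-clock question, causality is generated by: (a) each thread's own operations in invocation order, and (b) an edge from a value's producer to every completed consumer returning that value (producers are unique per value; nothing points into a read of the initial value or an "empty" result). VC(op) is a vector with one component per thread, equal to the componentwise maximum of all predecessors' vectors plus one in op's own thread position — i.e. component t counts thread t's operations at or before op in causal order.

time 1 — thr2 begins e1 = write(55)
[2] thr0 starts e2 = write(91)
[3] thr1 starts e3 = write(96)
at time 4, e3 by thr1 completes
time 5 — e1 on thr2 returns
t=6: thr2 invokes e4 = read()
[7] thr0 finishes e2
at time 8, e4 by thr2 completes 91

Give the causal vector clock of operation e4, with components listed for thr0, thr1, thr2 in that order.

(1, 0, 2)

no predecessors for e1 (invoked 1): thr2 increments from zero → (0, 0, 1)
no predecessors for e3 (invoked 3): thr1 increments from zero → (0, 1, 0)
no predecessors for e2 (invoked 2): thr0 increments from zero → (1, 0, 0)
e4, invoked 6, takes VC(e1)=(0, 0, 1), VC(e2)=(1, 0, 0) under max, adds 1 for thr2 → (1, 0, 2)
target: VC(e4) = (1, 0, 2)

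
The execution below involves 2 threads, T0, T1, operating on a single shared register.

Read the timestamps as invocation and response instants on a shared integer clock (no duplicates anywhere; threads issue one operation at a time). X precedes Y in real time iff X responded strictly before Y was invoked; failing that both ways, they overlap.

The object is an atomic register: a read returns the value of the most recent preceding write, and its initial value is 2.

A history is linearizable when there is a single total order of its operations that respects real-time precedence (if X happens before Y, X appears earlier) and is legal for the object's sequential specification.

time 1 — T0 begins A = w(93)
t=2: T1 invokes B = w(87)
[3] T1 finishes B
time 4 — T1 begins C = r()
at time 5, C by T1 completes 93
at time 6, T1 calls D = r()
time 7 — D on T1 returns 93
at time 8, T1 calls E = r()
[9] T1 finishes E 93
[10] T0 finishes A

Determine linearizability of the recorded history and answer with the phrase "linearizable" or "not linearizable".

linearizable

one valid linearization: B, A, C, D, E
1. B w(87), leaving value 87
2. A w(93), leaving value 93
3. C r() → 93, leaving value 93
4. D r() → 93, leaving value 93
5. E r() → 93, leaving value 93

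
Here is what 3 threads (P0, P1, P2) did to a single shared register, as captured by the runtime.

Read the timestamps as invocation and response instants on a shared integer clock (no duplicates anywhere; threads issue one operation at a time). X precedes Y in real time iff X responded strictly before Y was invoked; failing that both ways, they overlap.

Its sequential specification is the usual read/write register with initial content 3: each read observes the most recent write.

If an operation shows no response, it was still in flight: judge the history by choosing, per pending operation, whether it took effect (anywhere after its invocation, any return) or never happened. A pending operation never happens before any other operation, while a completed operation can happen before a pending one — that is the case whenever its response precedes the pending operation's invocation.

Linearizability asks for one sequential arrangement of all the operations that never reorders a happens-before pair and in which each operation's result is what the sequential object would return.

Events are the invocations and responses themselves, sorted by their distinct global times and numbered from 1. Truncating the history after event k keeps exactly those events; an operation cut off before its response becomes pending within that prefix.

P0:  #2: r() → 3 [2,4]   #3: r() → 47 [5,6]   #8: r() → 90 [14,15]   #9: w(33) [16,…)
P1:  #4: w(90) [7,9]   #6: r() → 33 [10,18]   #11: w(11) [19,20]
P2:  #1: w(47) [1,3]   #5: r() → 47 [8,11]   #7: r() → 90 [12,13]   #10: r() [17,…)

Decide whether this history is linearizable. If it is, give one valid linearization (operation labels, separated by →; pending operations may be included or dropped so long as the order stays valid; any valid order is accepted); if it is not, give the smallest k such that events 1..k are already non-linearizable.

linearizable — witness: #2 → #1 → #3 → #5 → #4 → #7 → #8 → #9 → #6 → #10 → #11

step 1: #2 r() → 3 — value 3
step 2: #1 w(47) — value 47
step 3: #3 r() → 47 — value 47
step 4: #5 r() → 47 — value 47
step 5: #4 w(90) — value 90
step 6: #7 r() → 90 — value 90
step 7: #8 r() → 90 — value 90
step 8: #9 w(33) (pending, included) — value 33
step 9: #6 r() → 33 — value 33
step 10: #10 r() (pending, included) — value 33
step 11: #11 w(11) — value 11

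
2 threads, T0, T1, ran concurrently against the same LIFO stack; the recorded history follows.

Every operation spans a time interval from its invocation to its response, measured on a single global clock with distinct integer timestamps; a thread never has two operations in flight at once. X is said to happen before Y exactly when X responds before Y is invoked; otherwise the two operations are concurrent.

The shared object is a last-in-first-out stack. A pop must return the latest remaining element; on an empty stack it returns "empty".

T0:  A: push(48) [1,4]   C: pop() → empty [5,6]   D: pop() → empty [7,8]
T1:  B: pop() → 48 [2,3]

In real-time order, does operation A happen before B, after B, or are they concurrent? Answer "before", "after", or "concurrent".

A spans [1,4], B spans [2,3]
the intervals overlap in both directions

concurrent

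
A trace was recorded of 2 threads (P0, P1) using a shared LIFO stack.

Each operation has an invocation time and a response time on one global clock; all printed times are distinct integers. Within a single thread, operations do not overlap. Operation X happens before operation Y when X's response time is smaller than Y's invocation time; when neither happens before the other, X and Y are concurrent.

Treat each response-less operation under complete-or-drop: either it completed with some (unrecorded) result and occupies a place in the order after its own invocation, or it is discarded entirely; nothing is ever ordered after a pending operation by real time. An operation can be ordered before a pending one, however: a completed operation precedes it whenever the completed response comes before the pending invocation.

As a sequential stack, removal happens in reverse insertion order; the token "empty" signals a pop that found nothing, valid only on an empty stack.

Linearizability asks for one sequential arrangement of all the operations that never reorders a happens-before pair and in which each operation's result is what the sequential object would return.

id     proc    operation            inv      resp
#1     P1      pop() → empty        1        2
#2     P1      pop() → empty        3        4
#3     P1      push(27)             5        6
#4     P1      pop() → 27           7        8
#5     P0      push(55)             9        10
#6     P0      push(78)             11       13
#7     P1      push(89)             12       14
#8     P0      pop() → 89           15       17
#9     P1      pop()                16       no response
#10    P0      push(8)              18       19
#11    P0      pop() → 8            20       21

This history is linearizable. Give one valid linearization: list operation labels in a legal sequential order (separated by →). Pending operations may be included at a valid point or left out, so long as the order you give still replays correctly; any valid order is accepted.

#1 → #2 → #3 → #4 → #5 → #6 → #7 → #8 → #9 → #10 → #11

1. #1 pop() → empty, leaving stack <>
2. #2 pop() → empty, leaving stack <>
3. #3 push(27), leaving stack <27>
4. #4 pop() → 27, leaving stack <>
5. #5 push(55), leaving stack <55>
6. #6 push(78), leaving stack <55,78>
7. #7 push(89), leaving stack <55,78,89>
8. #8 pop() → 89, leaving stack <55,78>
9. #9 pop() (pending, included), leaving stack <55>
10. #10 push(8), leaving stack <55,8>
11. #11 pop() → 8, leaving stack <55>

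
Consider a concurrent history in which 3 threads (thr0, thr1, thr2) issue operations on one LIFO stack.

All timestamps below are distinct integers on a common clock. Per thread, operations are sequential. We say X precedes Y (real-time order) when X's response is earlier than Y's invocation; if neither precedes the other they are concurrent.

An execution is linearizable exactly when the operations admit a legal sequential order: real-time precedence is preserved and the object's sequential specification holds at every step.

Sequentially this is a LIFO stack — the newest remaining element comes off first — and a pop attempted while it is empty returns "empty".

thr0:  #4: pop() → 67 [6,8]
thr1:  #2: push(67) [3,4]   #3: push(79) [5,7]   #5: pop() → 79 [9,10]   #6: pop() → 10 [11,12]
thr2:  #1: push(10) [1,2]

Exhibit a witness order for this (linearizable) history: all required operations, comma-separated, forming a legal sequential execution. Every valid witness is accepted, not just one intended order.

#1, #2, #4, #3, #5, #6

after step 1 (#1 push(10)): stack <10>
after step 2 (#2 push(67)): stack <10,67>
after step 3 (#4 pop() → 67): stack <10>
after step 4 (#3 push(79)): stack <10,79>
after step 5 (#5 pop() → 79): stack <10>
after step 6 (#6 pop() → 10): stack <>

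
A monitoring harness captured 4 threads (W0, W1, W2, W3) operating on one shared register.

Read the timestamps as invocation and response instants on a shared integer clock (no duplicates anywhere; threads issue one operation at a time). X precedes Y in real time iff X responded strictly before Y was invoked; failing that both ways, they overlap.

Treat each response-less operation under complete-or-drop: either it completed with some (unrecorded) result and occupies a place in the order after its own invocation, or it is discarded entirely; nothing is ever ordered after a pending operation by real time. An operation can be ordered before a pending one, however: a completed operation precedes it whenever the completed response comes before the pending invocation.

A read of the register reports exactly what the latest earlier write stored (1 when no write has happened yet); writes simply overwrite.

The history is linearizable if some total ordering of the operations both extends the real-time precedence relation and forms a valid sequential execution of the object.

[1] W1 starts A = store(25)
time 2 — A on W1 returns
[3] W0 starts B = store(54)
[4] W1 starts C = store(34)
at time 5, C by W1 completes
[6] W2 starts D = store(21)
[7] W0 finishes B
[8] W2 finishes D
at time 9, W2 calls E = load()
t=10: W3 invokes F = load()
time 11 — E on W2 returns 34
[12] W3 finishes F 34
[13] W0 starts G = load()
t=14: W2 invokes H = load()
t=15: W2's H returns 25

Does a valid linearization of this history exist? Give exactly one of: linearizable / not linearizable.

events 1..10 are fine; event 11 — the response of E at time 11 — makes the prefix non-linearizable
5 completed operations, 3 real-time-consistent orders — every register replay fails
no completion choice of the 1 pending operation (F) rescues it — every subset was tried
one such order, A, B, C, D, E (pending dropped), breaks at step 5 where E load() → 34 is illegal
one such order, A, C, B, D, E (pending dropped), breaks at step 5 where E load() → 34 is illegal

not linearizable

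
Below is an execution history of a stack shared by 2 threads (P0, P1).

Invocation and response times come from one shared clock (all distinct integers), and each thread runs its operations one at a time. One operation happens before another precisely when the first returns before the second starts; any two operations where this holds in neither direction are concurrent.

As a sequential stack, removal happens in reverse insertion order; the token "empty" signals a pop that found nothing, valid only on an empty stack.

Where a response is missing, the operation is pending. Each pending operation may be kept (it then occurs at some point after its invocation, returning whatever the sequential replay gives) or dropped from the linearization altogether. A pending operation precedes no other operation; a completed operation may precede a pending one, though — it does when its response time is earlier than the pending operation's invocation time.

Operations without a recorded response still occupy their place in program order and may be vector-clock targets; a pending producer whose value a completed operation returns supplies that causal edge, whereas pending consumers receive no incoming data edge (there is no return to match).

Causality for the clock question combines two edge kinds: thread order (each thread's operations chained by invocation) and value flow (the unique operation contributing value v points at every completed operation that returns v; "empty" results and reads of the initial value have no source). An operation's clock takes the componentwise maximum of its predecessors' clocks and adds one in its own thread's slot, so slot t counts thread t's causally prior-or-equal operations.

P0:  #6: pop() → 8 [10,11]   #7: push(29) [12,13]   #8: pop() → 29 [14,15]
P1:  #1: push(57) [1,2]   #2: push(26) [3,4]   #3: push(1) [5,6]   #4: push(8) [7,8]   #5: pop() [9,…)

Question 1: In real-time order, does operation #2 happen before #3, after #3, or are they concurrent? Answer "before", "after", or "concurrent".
before

#2 spans [3,4], #3 spans [5,6]
resp(#2)=4 < inv(#3)=5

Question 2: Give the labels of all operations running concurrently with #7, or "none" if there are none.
#5

concurrent with #7 ([12,13]): every op whose interval crosses 12..13
#1 [1,2]: before
#2 [3,4]: before
#3 [5,6]: before
#4 [7,8]: before
#5 [9,…): concurrent
#6 [10,11]: before
#8 [14,15]: after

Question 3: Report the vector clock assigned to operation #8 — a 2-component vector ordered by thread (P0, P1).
(3, 4)

no predecessors for #1 (invoked 1): P1 increments from zero → (0, 1)
merge at #2 (invoked 3): VC(#1)=(0, 1), own-thread bump on P1 → (0, 2)
merge at #3 (invoked 5): VC(#2)=(0, 2), own-thread bump on P1 → (0, 3)
merge at #4 (invoked 7): VC(#3)=(0, 3), own-thread bump on P1 → (0, 4)
merge at #5 (invoked 9): VC(#4)=(0, 4), own-thread bump on P1 → (0, 5)
merge at #6 (invoked 10): VC(#4)=(0, 4), own-thread bump on P0 → (1, 4)
merge at #7 (invoked 12): VC(#6)=(1, 4), own-thread bump on P0 → (2, 4)
merge at #8 (invoked 14): VC(#7)=(2, 4), own-thread bump on P0 → (3, 4)
target: VC(#8) = (3, 4)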